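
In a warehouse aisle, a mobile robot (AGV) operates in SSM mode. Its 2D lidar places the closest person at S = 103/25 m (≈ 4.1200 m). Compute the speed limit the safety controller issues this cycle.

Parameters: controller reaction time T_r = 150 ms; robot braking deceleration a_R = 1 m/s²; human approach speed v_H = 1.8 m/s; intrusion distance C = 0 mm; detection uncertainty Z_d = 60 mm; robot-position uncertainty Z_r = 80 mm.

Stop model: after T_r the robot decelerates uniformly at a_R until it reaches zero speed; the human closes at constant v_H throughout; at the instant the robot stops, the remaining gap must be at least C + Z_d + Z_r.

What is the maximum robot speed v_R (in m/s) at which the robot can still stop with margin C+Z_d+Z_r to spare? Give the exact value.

v_R_max = 7/5 m/s = 1.4000 m/s

at the boundary: (1/2)·v² + (39/20)·v + (-371/100) = 0
  disc = (39/20)² − 4·(1/2)·(-371/100) = 4489/400 ; √disc = 67/20
  v_R = (−(39/20) + 67/20) / (2·(1/2)) = 7/5 m/s
check:
T_s = v_R/a_R = (7/5)/1 = 1.4000 s
robot covers v_R·T_r = 1.4000·0.1500 = 0.2100 m before braking
robot covers 1.4000·1.4000 − ½·1.0000·1.4000² = 0.9800 m while stopping
human over T_r+T_s: 1.8000·(0.1500+1.4000) = 2.7900 m
C+Z_d+Z_r = 0.0000+0.0600+0.0800 = 0.1400 m
sum ≈ 0.2100+0.9800+2.7900+0.1400 ≈ 4.1200 m = S ✓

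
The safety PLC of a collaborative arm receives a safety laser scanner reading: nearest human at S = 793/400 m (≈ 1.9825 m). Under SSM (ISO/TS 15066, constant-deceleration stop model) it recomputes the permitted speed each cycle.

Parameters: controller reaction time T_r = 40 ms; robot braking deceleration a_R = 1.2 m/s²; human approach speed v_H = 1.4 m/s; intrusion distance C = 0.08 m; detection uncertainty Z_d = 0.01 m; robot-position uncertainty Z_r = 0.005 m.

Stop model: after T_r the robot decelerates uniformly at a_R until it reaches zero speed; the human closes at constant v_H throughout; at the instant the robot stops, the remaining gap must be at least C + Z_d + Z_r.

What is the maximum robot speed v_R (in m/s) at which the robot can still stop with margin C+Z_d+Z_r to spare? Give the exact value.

v_R_max = 11/10 m/s = 1.1000 m/s

collect terms ⇒ (5/12)·v_R² + (181/150)·v_R + (-3663/2000) = 0
  disc = (181/150)² − 4·(5/12)·(-3663/2000) = 405769/90000 ; √disc = 637/300
  v_R = (−(181/150) + 637/300) / (2·(5/12)) = 11/10 m/s
check:
stop time T_s = (11/10)/(6/5) = 0.9167 s
robot covers v_R·T_r = 1.1000·0.0400 = 0.0440 m before braking
robot under decel: 1.1000²/(2·1.2000) = 0.5042 m
person approaches 1.4000·(0.0400+0.9167) = 1.3393 m
margins: 0.0800+0.0100+0.0050 = 0.0950 m
sum ≈ 0.0440+0.5042+1.3393+0.0950 ≈ 1.9825 m = S ✓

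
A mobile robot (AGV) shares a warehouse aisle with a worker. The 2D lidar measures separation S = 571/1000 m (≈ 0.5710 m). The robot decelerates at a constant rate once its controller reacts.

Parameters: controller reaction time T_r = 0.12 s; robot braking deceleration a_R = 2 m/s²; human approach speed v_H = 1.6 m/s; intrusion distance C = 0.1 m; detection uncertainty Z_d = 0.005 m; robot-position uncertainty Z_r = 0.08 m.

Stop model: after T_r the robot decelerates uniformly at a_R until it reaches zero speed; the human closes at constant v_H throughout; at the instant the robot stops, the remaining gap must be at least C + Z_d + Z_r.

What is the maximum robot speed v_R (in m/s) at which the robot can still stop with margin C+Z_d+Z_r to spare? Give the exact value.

quadratic (1/4)·v² + (23/25)·v + (-97/500) = 0
  disc = (23/25)² − 4·(1/4)·(-97/500) = 2601/2500 ; √disc = 51/50
  v_R = (−(23/25) + 51/50) / (2·(1/4)) = 1/5 m/s
check:
braking lasts T_s = (1/5)/2 = 0.1000 s
robot in T_r: 0.2000·0.1200 = 0.0240 m
braking distance = 0.2000²/(2·2.0000) = 0.0100 m
person approaches 1.6000·(0.1200+0.1000) = 0.3520 m
margins: 0.1000+0.0050+0.0800 = 0.1850 m
sum ≈ 0.0240+0.0100+0.3520+0.1850 ≈ 0.5710 m = S ✓

v_R_max = 1/5 m/s = 0.2000 m/s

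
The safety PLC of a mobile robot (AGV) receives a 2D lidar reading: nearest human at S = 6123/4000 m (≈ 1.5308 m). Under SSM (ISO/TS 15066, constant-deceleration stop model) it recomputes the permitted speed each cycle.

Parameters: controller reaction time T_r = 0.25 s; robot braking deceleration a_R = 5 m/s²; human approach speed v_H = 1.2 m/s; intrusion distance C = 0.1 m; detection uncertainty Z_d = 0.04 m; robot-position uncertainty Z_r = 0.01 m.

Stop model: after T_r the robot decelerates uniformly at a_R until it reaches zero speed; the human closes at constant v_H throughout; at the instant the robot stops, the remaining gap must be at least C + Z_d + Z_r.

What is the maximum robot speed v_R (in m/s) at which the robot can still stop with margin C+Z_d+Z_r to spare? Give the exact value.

v_R_max = 33/20 m/s = 1.6500 m/s

at the boundary: (1/10)·v² + (49/100)·v + (-4323/4000) = 0
  disc = (49/100)² − 4·(1/10)·(-4323/4000) = 1681/2500 ; √disc = 41/50
  v_R = (−(49/100) + 41/50) / (2·(1/10)) = 33/20 m/s
check:
T_s = v_R/a_R = (33/20)/5 = 0.3300 s
robot in T_r: 1.6500·0.2500 = 0.4125 m
robot under decel: 1.6500²/(2·5.0000) = 0.2722 m
human closes 1.2000·0.5800 = 0.6960 m
residual clearance needed = 0.1000+0.0400+0.0100 = 0.1500 m
sum ≈ 0.4125+0.2722+0.6960+0.1500 ≈ 1.5308 m = S ✓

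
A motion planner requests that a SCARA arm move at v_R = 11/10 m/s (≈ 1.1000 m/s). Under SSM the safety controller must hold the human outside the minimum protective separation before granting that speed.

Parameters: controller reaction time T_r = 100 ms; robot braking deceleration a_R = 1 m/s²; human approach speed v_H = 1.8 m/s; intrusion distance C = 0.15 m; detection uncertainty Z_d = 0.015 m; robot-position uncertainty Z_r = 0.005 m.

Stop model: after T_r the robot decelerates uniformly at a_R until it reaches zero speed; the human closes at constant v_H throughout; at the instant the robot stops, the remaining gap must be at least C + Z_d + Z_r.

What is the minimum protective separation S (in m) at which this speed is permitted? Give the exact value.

braking lasts T_s = (11/10)/1 = 1.1000 s
robot in T_r: 1.1000·0.1000 = 0.1100 m
braking distance = 1.1000²/(2·1.0000) = 0.6050 m
human over T_r+T_s: 1.8000·(0.1000+1.1000) = 2.1600 m
residual clearance needed = 0.1500+0.0150+0.0050 = 0.1700 m
S_min ≈ 0.1100+0.6050+2.1600+0.1700  ⇒  S_min = 609/200 m

S_min = 609/200 m = 3.0450 m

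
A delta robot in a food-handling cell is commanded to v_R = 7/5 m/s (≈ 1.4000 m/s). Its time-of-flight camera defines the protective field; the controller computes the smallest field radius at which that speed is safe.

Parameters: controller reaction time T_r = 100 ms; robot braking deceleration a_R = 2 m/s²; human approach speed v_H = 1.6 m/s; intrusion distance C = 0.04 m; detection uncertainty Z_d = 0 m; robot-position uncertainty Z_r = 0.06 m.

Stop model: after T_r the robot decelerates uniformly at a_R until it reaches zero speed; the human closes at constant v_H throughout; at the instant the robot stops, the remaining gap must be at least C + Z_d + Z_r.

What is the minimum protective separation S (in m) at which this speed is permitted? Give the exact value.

S_min = 201/100 m = 2.0100 m

stop time T_s = (7/5)/2 = 0.7000 s
robot covers v_R·T_r = 1.4000·0.1000 = 0.1400 m before braking
robot under decel: 1.4000²/(2·2.0000) = 0.4900 m
person approaches 1.6000·(0.1000+0.7000) = 1.2800 m
C+Z_d+Z_r = 0.0400+0.0000+0.0600 = 0.1000 m
S_min ≈ 0.1400+0.4900+1.2800+0.1000  ⇒  S_min = 201/100 m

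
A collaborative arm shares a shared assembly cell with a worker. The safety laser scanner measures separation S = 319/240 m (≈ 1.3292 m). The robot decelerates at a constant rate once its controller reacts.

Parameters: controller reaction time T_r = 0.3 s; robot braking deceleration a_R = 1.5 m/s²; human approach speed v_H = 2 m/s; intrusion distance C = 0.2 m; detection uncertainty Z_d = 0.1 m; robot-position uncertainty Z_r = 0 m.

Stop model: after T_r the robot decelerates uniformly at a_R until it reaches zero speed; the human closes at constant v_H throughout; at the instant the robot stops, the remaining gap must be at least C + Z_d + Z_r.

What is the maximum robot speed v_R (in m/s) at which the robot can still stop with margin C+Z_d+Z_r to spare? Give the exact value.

quadratic (1/3)·v² + (49/30)·v + (-103/240) = 0
  disc = (49/30)² − 4·(1/3)·(-103/240) = 81/25 ; √disc = 9/5
  v_R = (−(49/30) + 9/5) / (2·(1/3)) = 1/4 m/s
check:
T_s = v_R/a_R = (1/4)/(3/2) = 0.1667 s
reaction-phase robot travel = 0.2500·0.3000 = 0.0750 m
robot under decel: 0.2500²/(2·1.5000) = 0.0208 m
person approaches 2.0000·(0.3000+0.1667) = 0.9333 m
C+Z_d+Z_r = 0.2000+0.1000+0.0000 = 0.3000 m
sum ≈ 0.0750+0.0208+0.9333+0.3000 ≈ 1.3292 m = S ✓

v_R_max = 1/4 m/s = 0.2500 m/s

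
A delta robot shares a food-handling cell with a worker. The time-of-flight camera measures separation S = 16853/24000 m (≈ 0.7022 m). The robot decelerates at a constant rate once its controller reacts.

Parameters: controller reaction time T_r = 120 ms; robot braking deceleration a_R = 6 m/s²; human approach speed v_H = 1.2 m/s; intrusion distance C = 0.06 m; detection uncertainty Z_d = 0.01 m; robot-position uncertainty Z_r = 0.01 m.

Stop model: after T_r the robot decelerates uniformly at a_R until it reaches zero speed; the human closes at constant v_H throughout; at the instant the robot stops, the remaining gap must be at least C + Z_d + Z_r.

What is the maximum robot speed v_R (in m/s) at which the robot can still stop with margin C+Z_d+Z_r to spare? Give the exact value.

v_R_max = 23/20 m/s = 1.1500 m/s

collect terms ⇒ (1/12)·v_R² + (8/25)·v_R + (-11477/24000) = 0
  disc = (8/25)² − 4·(1/12)·(-11477/24000) = 94249/360000 ; √disc = 307/600
  v_R = (−(8/25) + 307/600) / (2·(1/12)) = 23/20 m/s
check:
T_s = v_R/a_R = (23/20)/6 = 0.1917 s
reaction-phase robot travel = 1.1500·0.1200 = 0.1380 m
braking distance = 1.1500²/(2·6.0000) = 0.1102 m
human over T_r+T_s: 1.2000·(0.1200+0.1917) = 0.3740 m
C+Z_d+Z_r = 0.0600+0.0100+0.0100 = 0.0800 m
sum ≈ 0.1380+0.1102+0.3740+0.0800 ≈ 0.7022 m = S ✓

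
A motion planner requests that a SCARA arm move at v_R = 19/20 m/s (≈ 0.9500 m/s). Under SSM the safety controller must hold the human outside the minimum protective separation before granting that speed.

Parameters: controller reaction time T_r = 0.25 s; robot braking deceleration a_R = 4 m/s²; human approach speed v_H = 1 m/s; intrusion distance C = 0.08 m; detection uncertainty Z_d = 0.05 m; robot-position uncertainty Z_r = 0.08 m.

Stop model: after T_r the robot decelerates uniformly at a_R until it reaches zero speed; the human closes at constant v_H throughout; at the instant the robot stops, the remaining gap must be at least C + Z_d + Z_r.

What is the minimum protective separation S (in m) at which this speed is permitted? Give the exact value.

S_min = 3353/3200 m = 1.0478 m

braking lasts T_s = (19/20)/4 = 0.2375 s
robot covers v_R·T_r = 0.9500·0.2500 = 0.2375 m before braking
braking distance = 0.9500²/(2·4.0000) = 0.1128 m
person approaches 1.0000·(0.2500+0.2375) = 0.4875 m
margins: 0.0800+0.0500+0.0800 = 0.2100 m
S_min ≈ 0.2375+0.1128+0.4875+0.2100  ⇒  S_min = 3353/3200 m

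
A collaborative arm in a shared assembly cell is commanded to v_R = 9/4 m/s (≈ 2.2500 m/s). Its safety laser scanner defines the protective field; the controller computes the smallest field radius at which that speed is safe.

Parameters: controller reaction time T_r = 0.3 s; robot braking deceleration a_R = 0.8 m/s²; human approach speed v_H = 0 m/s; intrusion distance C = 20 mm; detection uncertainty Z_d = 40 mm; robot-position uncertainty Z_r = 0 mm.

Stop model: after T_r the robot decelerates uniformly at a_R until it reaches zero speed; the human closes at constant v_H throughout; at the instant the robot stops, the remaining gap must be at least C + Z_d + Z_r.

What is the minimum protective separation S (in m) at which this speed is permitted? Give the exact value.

S_min = 12477/3200 m = 3.8991 m

T_s = v_R/a_R = (9/4)/(4/5) = 2.8125 s
robot in T_r: 2.2500·0.3000 = 0.6750 m
robot covers 2.2500·2.8125 − ½·0.8000·2.8125² = 3.1641 m while stopping
human over T_r+T_s: 0.0000·(0.3000+2.8125) = 0.0000 m
margins: 0.0200+0.0400+0.0000 = 0.0600 m
S_min ≈ 0.6750+3.1641+0.0000+0.0600  ⇒  S_min = 12477/3200 m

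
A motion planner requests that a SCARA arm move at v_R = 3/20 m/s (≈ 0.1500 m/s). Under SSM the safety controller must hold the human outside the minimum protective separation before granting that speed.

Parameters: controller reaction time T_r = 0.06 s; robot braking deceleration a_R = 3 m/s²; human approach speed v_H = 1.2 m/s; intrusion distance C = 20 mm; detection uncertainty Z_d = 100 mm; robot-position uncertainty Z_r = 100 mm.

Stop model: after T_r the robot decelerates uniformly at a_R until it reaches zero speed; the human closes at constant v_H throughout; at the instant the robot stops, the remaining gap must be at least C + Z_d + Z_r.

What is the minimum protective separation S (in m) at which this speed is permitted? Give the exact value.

S_min = 1459/4000 m = 0.3648 m

braking lasts T_s = (3/20)/3 = 0.0500 s
robot covers v_R·T_r = 0.1500·0.0600 = 0.0090 m before braking
robot covers 0.1500·0.0500 − ½·3.0000·0.0500² = 0.0037 m while stopping
human over T_r+T_s: 1.2000·(0.0600+0.0500) = 0.1320 m
margins: 0.0200+0.1000+0.1000 = 0.2200 m
S_min ≈ 0.0090+0.0037+0.1320+0.2200  ⇒  S_min = 1459/4000 m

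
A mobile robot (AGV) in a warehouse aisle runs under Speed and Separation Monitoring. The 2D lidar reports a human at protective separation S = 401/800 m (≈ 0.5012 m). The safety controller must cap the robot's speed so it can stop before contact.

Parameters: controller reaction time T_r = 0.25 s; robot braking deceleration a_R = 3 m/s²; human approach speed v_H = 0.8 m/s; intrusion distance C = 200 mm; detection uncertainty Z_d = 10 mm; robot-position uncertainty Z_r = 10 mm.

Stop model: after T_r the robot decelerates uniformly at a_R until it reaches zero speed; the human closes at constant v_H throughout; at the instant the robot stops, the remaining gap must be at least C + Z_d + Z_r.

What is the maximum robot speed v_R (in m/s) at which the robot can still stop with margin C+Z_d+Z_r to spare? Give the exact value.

quadratic (1/6)·v² + (31/60)·v + (-13/160) = 0
  disc = (31/60)² − 4·(1/6)·(-13/160) = 289/900 ; √disc = 17/30
  v_R = (−(31/60) + 17/30) / (2·(1/6)) = 3/20 m/s
check:
stop time T_s = (3/20)/3 = 0.0500 s
robot in T_r: 0.1500·0.2500 = 0.0375 m
robot covers 0.1500·0.0500 − ½·3.0000·0.0500² = 0.0037 m while stopping
human over T_r+T_s: 0.8000·(0.2500+0.0500) = 0.2400 m
residual clearance needed = 0.2000+0.0100+0.0100 = 0.2200 m
sum ≈ 0.0375+0.0037+0.2400+0.2200 ≈ 0.5012 m = S ✓

v_R_max = 3/20 m/s = 0.1500 m/s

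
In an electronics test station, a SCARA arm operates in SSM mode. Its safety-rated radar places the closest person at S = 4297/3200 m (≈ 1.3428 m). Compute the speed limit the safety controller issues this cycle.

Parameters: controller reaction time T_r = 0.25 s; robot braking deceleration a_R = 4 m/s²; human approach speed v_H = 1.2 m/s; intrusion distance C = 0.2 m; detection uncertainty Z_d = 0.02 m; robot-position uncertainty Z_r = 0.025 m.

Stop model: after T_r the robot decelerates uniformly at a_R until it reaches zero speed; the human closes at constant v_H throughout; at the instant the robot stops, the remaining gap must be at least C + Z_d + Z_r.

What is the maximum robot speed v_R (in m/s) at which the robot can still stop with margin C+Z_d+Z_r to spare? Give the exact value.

v_R_max = 23/20 m/s = 1.1500 m/s

quadratic (1/8)·v² + (11/20)·v + (-2553/3200) = 0
  disc = (11/20)² − 4·(1/8)·(-2553/3200) = 4489/6400 ; √disc = 67/80
  v_R = (−(11/20) + 67/80) / (2·(1/8)) = 23/20 m/s
check:
T_s = v_R/a_R = (23/20)/4 = 0.2875 s
robot covers v_R·T_r = 1.1500·0.2500 = 0.2875 m before braking
robot covers 1.1500·0.2875 − ½·4.0000·0.2875² = 0.1653 m while stopping
human over T_r+T_s: 1.2000·(0.2500+0.2875) = 0.6450 m
residual clearance needed = 0.2000+0.0200+0.0250 = 0.2450 m
sum ≈ 0.2875+0.1653+0.6450+0.2450 ≈ 1.3428 m = S ✓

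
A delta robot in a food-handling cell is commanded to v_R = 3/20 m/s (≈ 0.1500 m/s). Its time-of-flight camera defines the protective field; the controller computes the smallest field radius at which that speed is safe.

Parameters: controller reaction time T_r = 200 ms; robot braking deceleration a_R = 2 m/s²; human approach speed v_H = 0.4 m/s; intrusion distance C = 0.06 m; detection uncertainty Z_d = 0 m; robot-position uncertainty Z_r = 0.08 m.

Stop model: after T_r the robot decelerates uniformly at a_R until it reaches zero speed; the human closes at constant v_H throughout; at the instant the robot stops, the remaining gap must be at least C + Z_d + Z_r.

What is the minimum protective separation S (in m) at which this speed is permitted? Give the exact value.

S_min = 457/1600 m = 0.2856 m

braking lasts T_s = (3/20)/2 = 0.0750 s
robot covers v_R·T_r = 0.1500·0.2000 = 0.0300 m before braking
robot under decel: 0.1500²/(2·2.0000) = 0.0056 m
person approaches 0.4000·(0.2000+0.0750) = 0.1100 m
residual clearance needed = 0.0600+0.0000+0.0800 = 0.1400 m
S_min ≈ 0.0300+0.0056+0.1100+0.1400  ⇒  S_min = 457/1600 m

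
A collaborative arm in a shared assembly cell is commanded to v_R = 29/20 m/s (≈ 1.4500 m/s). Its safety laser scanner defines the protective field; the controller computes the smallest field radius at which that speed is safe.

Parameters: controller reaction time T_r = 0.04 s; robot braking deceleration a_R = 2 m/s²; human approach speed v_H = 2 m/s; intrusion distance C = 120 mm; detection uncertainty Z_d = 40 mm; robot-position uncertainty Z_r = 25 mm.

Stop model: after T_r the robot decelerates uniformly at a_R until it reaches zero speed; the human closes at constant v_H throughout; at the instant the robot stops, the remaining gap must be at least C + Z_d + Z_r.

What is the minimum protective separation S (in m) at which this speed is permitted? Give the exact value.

S_min = 18389/8000 m = 2.2986 m

T_s = v_R/a_R = (29/20)/2 = 0.7250 s
robot covers v_R·T_r = 1.4500·0.0400 = 0.0580 m before braking
robot under decel: 1.4500²/(2·2.0000) = 0.5256 m
person approaches 2.0000·(0.0400+0.7250) = 1.5300 m
residual clearance needed = 0.1200+0.0400+0.0250 = 0.1850 m
S_min ≈ 0.0580+0.5256+1.5300+0.1850  ⇒  S_min = 18389/8000 m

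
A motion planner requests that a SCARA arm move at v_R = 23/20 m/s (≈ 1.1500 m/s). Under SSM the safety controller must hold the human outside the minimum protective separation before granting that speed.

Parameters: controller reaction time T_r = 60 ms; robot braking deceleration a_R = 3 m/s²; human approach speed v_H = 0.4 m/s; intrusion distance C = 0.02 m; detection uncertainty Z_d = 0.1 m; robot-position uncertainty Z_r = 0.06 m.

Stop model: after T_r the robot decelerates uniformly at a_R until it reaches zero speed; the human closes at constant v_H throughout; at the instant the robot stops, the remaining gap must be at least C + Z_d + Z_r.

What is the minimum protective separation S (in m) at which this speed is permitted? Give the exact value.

stop time T_s = (23/20)/3 = 0.3833 s
robot in T_r: 1.1500·0.0600 = 0.0690 m
robot under decel: 1.1500²/(2·3.0000) = 0.2204 m
person approaches 0.4000·(0.0600+0.3833) = 0.1773 m
margins: 0.0200+0.1000+0.0600 = 0.1800 m
S_min ≈ 0.0690+0.2204+0.1773+0.1800  ⇒  S_min = 2587/4000 m

S_min = 2587/4000 m = 0.6468 m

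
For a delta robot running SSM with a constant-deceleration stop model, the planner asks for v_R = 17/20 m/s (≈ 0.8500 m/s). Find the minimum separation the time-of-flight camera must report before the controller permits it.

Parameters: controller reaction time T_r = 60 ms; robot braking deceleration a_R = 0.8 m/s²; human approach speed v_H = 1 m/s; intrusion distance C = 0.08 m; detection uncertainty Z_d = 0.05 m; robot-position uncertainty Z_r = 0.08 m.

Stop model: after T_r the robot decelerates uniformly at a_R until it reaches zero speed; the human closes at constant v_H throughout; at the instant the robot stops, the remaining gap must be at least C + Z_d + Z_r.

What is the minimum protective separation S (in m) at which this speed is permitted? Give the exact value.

S_min = 29361/16000 m = 1.8351 m

braking lasts T_s = (17/20)/(4/5) = 1.0625 s
robot in T_r: 0.8500·0.0600 = 0.0510 m
robot covers 0.8500·1.0625 − ½·0.8000·1.0625² = 0.4516 m while stopping
human closes 1.0000·1.1225 = 1.1225 m
C+Z_d+Z_r = 0.0800+0.0500+0.0800 = 0.2100 m
S_min ≈ 0.0510+0.4516+1.1225+0.2100  ⇒  S_min = 29361/16000 m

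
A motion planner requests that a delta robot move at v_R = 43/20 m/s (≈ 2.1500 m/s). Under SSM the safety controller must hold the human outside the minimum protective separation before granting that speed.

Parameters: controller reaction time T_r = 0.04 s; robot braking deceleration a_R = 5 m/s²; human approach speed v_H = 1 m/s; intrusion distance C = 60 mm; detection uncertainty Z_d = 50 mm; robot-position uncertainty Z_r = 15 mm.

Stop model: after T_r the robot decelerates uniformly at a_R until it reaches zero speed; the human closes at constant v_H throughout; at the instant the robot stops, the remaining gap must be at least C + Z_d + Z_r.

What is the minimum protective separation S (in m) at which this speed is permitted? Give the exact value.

braking lasts T_s = (43/20)/5 = 0.4300 s
robot in T_r: 2.1500·0.0400 = 0.0860 m
robot under decel: 2.1500²/(2·5.0000) = 0.4622 m
human closes 1.0000·0.4700 = 0.4700 m
residual clearance needed = 0.0600+0.0500+0.0150 = 0.1250 m
S_min ≈ 0.0860+0.4622+0.4700+0.1250  ⇒  S_min = 4573/4000 m

S_min = 4573/4000 m = 1.1433 m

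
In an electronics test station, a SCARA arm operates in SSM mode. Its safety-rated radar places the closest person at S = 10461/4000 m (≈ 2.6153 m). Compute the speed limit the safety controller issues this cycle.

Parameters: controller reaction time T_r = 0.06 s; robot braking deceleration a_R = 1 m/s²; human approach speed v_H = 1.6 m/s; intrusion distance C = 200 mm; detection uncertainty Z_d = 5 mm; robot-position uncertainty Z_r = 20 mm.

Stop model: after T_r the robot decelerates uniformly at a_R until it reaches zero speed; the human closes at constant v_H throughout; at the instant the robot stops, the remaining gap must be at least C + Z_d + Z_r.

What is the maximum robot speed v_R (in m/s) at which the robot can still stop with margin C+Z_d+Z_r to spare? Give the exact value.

quadratic (1/2)·v² + (83/50)·v + (-9177/4000) = 0
  disc = (83/50)² − 4·(1/2)·(-9177/4000) = 73441/10000 ; √disc = 271/100
  v_R = (−(83/50) + 271/100) / (2·(1/2)) = 21/20 m/s
check:
braking lasts T_s = (21/20)/1 = 1.0500 s
robot covers v_R·T_r = 1.0500·0.0600 = 0.0630 m before braking
braking distance = 1.0500²/(2·1.0000) = 0.5513 m
human over T_r+T_s: 1.6000·(0.0600+1.0500) = 1.7760 m
residual clearance needed = 0.2000+0.0050+0.0200 = 0.2250 m
sum ≈ 0.0630+0.5513+1.7760+0.2250 ≈ 2.6153 m = S ✓

v_R_max = 21/20 m/s = 1.0500 m/s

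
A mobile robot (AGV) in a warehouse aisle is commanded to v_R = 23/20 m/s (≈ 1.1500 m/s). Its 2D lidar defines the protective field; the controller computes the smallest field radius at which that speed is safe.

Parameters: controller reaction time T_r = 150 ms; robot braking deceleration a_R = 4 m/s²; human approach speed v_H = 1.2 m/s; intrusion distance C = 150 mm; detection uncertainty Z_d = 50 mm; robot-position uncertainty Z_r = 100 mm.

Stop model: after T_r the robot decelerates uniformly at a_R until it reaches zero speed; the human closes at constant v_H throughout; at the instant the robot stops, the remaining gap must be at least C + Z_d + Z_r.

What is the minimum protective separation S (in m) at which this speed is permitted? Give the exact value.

S_min = 3721/3200 m = 1.1628 m

braking lasts T_s = (23/20)/4 = 0.2875 s
robot covers v_R·T_r = 1.1500·0.1500 = 0.1725 m before braking
braking distance = 1.1500²/(2·4.0000) = 0.1653 m
human closes 1.2000·0.4375 = 0.5250 m
C+Z_d+Z_r = 0.1500+0.0500+0.1000 = 0.3000 m
S_min ≈ 0.1725+0.1653+0.5250+0.3000  ⇒  S_min = 3721/3200 m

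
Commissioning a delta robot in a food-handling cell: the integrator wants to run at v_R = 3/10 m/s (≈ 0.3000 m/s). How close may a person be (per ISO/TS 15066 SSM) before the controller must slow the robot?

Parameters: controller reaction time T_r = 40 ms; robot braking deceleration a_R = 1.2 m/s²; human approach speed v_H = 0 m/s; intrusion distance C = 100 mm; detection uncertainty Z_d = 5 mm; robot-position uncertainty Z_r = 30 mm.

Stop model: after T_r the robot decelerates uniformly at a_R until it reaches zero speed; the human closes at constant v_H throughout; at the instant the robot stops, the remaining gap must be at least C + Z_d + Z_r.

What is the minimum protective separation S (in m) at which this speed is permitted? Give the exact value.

braking lasts T_s = (3/10)/(6/5) = 0.2500 s
robot covers v_R·T_r = 0.3000·0.0400 = 0.0120 m before braking
braking distance = 0.3000²/(2·1.2000) = 0.0375 m
human closes 0.0000·0.2900 = 0.0000 m
residual clearance needed = 0.1000+0.0050+0.0300 = 0.1350 m
S_min ≈ 0.0120+0.0375+0.0000+0.1350  ⇒  S_min = 369/2000 m

S_min = 369/2000 m = 0.1845 m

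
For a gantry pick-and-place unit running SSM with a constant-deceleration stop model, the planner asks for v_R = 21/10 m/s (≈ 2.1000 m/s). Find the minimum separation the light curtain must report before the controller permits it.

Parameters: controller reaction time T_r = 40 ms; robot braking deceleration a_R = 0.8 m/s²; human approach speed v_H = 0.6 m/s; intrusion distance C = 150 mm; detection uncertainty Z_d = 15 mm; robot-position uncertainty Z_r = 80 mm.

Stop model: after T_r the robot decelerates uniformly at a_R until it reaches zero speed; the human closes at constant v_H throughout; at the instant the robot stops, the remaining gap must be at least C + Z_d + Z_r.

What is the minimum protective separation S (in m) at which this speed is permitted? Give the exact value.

S_min = 18737/4000 m = 4.6842 m

T_s = v_R/a_R = (21/10)/(4/5) = 2.6250 s
robot covers v_R·T_r = 2.1000·0.0400 = 0.0840 m before braking
braking distance = 2.1000²/(2·0.8000) = 2.7563 m
person approaches 0.6000·(0.0400+2.6250) = 1.5990 m
margins: 0.1500+0.0150+0.0800 = 0.2450 m
S_min ≈ 0.0840+2.7563+1.5990+0.2450  ⇒  S_min = 18737/4000 m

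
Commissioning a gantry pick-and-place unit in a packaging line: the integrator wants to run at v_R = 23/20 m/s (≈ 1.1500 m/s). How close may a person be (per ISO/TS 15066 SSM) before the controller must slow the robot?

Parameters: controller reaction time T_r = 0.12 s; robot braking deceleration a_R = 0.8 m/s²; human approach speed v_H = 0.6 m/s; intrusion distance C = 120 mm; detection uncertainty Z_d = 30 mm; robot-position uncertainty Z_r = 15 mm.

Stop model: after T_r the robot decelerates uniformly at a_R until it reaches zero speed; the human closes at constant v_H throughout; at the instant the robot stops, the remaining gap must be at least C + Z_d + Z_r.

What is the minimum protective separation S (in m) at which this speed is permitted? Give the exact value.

stop time T_s = (23/20)/(4/5) = 1.4375 s
robot in T_r: 1.1500·0.1200 = 0.1380 m
robot covers 1.1500·1.4375 − ½·0.8000·1.4375² = 0.8266 m while stopping
human closes 0.6000·1.5575 = 0.9345 m
margins: 0.1200+0.0300+0.0150 = 0.1650 m
S_min ≈ 0.1380+0.8266+0.9345+0.1650  ⇒  S_min = 1321/640 m

S_min = 1321/640 m = 2.0641 m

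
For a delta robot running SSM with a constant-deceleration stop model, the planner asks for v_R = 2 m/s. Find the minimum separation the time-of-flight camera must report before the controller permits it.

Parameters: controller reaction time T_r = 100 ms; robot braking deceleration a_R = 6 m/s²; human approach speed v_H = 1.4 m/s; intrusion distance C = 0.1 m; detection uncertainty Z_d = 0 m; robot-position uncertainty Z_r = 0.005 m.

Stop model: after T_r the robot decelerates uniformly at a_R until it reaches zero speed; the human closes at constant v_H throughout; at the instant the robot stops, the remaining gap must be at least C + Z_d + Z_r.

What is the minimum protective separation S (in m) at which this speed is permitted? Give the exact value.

stop time T_s = 2/6 = 0.3333 s
reaction-phase robot travel = 2.0000·0.1000 = 0.2000 m
robot covers 2.0000·0.3333 − ½·6.0000·0.3333² = 0.3333 m while stopping
human closes 1.4000·0.4333 = 0.6067 m
residual clearance needed = 0.1000+0.0000+0.0050 = 0.1050 m
S_min ≈ 0.2000+0.3333+0.6067+0.1050  ⇒  S_min = 249/200 m

S_min = 249/200 m = 1.2450 m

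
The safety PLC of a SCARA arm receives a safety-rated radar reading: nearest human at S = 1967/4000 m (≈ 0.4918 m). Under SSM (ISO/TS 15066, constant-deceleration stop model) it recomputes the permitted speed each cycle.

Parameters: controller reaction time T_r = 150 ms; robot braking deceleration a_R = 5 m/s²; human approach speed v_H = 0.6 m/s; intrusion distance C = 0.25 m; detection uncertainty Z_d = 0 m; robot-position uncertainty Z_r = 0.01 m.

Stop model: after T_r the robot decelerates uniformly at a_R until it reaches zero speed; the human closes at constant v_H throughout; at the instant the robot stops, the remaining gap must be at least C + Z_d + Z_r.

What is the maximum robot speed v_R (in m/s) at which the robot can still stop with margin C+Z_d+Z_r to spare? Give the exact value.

v_R_max = 9/20 m/s = 0.4500 m/s

collect terms ⇒ (1/10)·v_R² + (27/100)·v_R + (-567/4000) = 0
  disc = (27/100)² − 4·(1/10)·(-567/4000) = 81/625 ; √disc = 9/25
  v_R = (−(27/100) + 9/25) / (2·(1/10)) = 9/20 m/s
check:
stop time T_s = (9/20)/5 = 0.0900 s
robot covers v_R·T_r = 0.4500·0.1500 = 0.0675 m before braking
robot under decel: 0.4500²/(2·5.0000) = 0.0203 m
human over T_r+T_s: 0.6000·(0.1500+0.0900) = 0.1440 m
residual clearance needed = 0.2500+0.0000+0.0100 = 0.2600 m
sum ≈ 0.0675+0.0203+0.1440+0.2600 ≈ 0.4918 m = S ✓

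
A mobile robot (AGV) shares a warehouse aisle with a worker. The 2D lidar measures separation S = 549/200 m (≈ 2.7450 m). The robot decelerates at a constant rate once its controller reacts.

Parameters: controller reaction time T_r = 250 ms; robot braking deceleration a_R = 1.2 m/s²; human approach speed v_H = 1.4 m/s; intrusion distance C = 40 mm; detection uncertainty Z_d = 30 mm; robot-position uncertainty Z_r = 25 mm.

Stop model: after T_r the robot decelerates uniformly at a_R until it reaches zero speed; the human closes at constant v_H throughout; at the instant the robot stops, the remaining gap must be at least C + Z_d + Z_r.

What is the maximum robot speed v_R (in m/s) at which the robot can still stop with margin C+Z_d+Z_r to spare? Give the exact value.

at the boundary: (5/12)·v² + (17/12)·v + (-23/10) = 0
  disc = (17/12)² − 4·(5/12)·(-23/10) = 841/144 ; √disc = 29/12
  v_R = (−(17/12) + 29/12) / (2·(5/12)) = 6/5 m/s
check:
stop time T_s = (6/5)/(6/5) = 1.0000 s
robot in T_r: 1.2000·0.2500 = 0.3000 m
robot under decel: 1.2000²/(2·1.2000) = 0.6000 m
human closes 1.4000·1.2500 = 1.7500 m
margins: 0.0400+0.0300+0.0250 = 0.0950 m
sum ≈ 0.3000+0.6000+1.7500+0.0950 ≈ 2.7450 m = S ✓

v_R_max = 6/5 m/s = 1.2000 m/s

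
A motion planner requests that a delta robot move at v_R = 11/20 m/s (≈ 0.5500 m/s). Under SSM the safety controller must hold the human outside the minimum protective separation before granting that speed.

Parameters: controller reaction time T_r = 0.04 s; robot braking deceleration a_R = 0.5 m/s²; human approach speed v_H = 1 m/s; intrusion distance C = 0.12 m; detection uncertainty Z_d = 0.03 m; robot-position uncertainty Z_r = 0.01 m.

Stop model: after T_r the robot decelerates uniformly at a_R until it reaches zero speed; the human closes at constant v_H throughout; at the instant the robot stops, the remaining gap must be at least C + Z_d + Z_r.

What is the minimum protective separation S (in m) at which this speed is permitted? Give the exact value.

T_s = v_R/a_R = (11/20)/(1/2) = 1.1000 s
robot covers v_R·T_r = 0.5500·0.0400 = 0.0220 m before braking
braking distance = 0.5500²/(2·0.5000) = 0.3025 m
person approaches 1.0000·(0.0400+1.1000) = 1.1400 m
residual clearance needed = 0.1200+0.0300+0.0100 = 0.1600 m
S_min ≈ 0.0220+0.3025+1.1400+0.1600  ⇒  S_min = 3249/2000 m

S_min = 3249/2000 m = 1.6245 m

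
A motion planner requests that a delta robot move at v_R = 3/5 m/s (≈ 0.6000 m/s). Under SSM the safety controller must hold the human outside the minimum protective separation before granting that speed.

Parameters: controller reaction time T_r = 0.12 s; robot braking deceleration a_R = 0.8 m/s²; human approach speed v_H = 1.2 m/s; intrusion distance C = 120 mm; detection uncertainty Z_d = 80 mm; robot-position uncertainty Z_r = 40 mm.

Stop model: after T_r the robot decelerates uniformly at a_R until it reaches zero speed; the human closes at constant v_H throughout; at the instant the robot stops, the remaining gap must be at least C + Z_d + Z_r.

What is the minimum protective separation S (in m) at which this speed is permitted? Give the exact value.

T_s = v_R/a_R = (3/5)/(4/5) = 0.7500 s
reaction-phase robot travel = 0.6000·0.1200 = 0.0720 m
robot covers 0.6000·0.7500 − ½·0.8000·0.7500² = 0.2250 m while stopping
human over T_r+T_s: 1.2000·(0.1200+0.7500) = 1.0440 m
margins: 0.1200+0.0800+0.0400 = 0.2400 m
S_min ≈ 0.0720+0.2250+1.0440+0.2400  ⇒  S_min = 1581/1000 m

S_min = 1581/1000 m = 1.5810 m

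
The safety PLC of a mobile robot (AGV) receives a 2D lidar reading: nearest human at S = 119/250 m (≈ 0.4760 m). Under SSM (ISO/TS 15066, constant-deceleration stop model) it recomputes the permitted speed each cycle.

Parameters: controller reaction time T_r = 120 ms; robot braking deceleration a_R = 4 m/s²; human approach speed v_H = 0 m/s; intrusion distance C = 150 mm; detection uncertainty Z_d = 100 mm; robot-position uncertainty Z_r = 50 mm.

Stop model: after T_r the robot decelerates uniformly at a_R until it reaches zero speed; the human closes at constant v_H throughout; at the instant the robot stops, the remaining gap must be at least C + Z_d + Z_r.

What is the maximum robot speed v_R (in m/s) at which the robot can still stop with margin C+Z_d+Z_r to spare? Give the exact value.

v_R_max = 4/5 m/s = 0.8000 m/s

at the boundary: (1/8)·v² + (3/25)·v + (-22/125) = 0
  disc = (3/25)² − 4·(1/8)·(-22/125) = 64/625 ; √disc = 8/25
  v_R = (−(3/25) + 8/25) / (2·(1/8)) = 4/5 m/s
check:
braking lasts T_s = (4/5)/4 = 0.2000 s
robot covers v_R·T_r = 0.8000·0.1200 = 0.0960 m before braking
robot under decel: 0.8000²/(2·4.0000) = 0.0800 m
human closes 0.0000·0.3200 = 0.0000 m
residual clearance needed = 0.1500+0.1000+0.0500 = 0.3000 m
sum ≈ 0.0960+0.0800+0.0000+0.3000 ≈ 0.4760 m = S ✓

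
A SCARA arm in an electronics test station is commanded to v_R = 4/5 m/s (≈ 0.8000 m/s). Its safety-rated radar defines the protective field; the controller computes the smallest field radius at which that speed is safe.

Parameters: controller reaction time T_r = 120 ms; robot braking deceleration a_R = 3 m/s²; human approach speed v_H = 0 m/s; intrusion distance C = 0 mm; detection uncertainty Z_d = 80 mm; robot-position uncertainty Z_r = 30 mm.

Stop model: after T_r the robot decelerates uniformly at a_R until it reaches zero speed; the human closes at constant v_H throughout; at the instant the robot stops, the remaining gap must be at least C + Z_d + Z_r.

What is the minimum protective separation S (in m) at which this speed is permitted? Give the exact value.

S_min = 469/1500 m = 0.3127 m

stop time T_s = (4/5)/3 = 0.2667 s
reaction-phase robot travel = 0.8000·0.1200 = 0.0960 m
robot covers 0.8000·0.2667 − ½·3.0000·0.2667² = 0.1067 m while stopping
human closes 0.0000·0.3867 = 0.0000 m
margins: 0.0000+0.0800+0.0300 = 0.1100 m
S_min ≈ 0.0960+0.1067+0.0000+0.1100  ⇒  S_min = 469/1500 m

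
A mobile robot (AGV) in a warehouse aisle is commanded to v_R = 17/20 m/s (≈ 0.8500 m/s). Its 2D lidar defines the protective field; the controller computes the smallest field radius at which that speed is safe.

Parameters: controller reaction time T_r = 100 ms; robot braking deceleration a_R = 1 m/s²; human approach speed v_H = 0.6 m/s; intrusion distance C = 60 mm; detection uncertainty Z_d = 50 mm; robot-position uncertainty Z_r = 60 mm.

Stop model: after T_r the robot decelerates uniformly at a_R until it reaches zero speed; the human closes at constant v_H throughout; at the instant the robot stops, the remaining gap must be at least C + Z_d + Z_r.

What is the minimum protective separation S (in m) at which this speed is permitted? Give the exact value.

S_min = 949/800 m = 1.1863 m

T_s = v_R/a_R = (17/20)/1 = 0.8500 s
robot in T_r: 0.8500·0.1000 = 0.0850 m
robot covers 0.8500·0.8500 − ½·1.0000·0.8500² = 0.3613 m while stopping
person approaches 0.6000·(0.1000+0.8500) = 0.5700 m
margins: 0.0600+0.0500+0.0600 = 0.1700 m
S_min ≈ 0.0850+0.3613+0.5700+0.1700  ⇒  S_min = 949/800 m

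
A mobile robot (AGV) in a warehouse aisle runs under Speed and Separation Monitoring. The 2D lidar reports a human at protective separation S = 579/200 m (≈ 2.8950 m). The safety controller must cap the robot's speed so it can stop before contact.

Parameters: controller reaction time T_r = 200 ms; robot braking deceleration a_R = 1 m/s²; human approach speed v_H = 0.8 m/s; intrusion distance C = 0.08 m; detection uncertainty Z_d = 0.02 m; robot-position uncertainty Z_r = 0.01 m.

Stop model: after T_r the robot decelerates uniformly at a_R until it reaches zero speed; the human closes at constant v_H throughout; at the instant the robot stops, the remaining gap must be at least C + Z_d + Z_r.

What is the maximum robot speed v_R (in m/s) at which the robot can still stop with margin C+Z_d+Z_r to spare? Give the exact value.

v_R_max = 3/2 m/s = 1.5000 m/s

collect terms ⇒ (1/2)·v_R² + (1)·v_R + (-21/8) = 0
  disc = (1)² − 4·(1/2)·(-21/8) = 25/4 ; √disc = 5/2
  v_R = (−(1) + 5/2) / (2·(1/2)) = 3/2 m/s
check:
braking lasts T_s = (3/2)/1 = 1.5000 s
robot in T_r: 1.5000·0.2000 = 0.3000 m
robot under decel: 1.5000²/(2·1.0000) = 1.1250 m
human over T_r+T_s: 0.8000·(0.2000+1.5000) = 1.3600 m
C+Z_d+Z_r = 0.0800+0.0200+0.0100 = 0.1100 m
sum ≈ 0.3000+1.1250+1.3600+0.1100 ≈ 2.8950 m = S ✓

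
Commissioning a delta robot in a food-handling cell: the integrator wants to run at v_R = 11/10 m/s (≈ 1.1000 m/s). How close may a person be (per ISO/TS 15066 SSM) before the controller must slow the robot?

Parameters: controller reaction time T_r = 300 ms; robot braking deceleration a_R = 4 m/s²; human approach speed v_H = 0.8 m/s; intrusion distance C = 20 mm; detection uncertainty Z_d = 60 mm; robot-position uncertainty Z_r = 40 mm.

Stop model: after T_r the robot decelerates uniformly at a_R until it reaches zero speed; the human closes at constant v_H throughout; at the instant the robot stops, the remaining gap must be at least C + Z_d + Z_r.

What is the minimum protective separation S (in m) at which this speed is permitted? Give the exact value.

braking lasts T_s = (11/10)/4 = 0.2750 s
robot covers v_R·T_r = 1.1000·0.3000 = 0.3300 m before braking
robot under decel: 1.1000²/(2·4.0000) = 0.1512 m
human over T_r+T_s: 0.8000·(0.3000+0.2750) = 0.4600 m
residual clearance needed = 0.0200+0.0600+0.0400 = 0.1200 m
S_min ≈ 0.3300+0.1512+0.4600+0.1200  ⇒  S_min = 849/800 m

S_min = 849/800 m = 1.0613 m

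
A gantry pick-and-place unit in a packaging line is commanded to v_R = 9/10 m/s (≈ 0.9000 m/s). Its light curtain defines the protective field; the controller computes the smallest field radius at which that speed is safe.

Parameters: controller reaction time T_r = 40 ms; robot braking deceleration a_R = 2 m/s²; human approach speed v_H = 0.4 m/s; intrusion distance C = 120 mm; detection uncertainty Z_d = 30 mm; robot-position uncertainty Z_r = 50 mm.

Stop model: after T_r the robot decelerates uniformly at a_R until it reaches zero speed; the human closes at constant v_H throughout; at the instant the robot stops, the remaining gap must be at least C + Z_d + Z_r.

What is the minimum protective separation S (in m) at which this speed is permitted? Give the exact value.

T_s = v_R/a_R = (9/10)/2 = 0.4500 s
robot in T_r: 0.9000·0.0400 = 0.0360 m
robot covers 0.9000·0.4500 − ½·2.0000·0.4500² = 0.2025 m while stopping
person approaches 0.4000·(0.0400+0.4500) = 0.1960 m
residual clearance needed = 0.1200+0.0300+0.0500 = 0.2000 m
S_min ≈ 0.0360+0.2025+0.1960+0.2000  ⇒  S_min = 1269/2000 m

S_min = 1269/2000 m = 0.6345 m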